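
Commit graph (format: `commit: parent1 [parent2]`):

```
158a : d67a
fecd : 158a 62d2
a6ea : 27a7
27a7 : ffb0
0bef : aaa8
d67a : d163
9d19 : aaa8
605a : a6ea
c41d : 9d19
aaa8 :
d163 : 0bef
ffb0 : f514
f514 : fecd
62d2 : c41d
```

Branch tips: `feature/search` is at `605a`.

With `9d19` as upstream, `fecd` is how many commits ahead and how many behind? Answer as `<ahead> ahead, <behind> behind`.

Reachable from fecd: {0bef, 158a, 62d2, 9d19, aaa8, c41d, d163, d67a, fecd}.
Reachable from 9d19: {9d19, aaa8}.
Only in fecd's history (ahead): {0bef, 158a, 62d2, c41d, d163, d67a, fecd} — 7.
Only in 9d19's history (behind): {} — 0.

7 ahead, 0 behind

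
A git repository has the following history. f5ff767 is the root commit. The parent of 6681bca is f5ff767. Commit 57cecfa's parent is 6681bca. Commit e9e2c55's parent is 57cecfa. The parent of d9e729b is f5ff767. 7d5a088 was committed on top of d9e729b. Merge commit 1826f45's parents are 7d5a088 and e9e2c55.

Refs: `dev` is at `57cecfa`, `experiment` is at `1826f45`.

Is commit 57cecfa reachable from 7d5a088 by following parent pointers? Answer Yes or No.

Ancestors of 7d5a088: {7d5a088, d9e729b, f5ff767}.
57cecfa is not in that set, so it is not an ancestor of 7d5a088.

No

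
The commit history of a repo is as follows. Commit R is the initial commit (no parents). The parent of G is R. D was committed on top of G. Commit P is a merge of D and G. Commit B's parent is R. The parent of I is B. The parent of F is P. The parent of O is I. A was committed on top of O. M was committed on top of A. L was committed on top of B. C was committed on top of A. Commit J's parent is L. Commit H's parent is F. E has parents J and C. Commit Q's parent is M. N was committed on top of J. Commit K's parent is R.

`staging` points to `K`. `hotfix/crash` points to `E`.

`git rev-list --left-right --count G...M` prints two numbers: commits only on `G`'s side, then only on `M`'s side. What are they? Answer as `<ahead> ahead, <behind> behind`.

1 ahead, 5 behind

Reachable from G: {G, R}.
Reachable from M: {A, B, I, M, O, R}.
Only in G's history (ahead): {G} — 1.
Only in M's history (behind): {A, B, I, M, O} — 5.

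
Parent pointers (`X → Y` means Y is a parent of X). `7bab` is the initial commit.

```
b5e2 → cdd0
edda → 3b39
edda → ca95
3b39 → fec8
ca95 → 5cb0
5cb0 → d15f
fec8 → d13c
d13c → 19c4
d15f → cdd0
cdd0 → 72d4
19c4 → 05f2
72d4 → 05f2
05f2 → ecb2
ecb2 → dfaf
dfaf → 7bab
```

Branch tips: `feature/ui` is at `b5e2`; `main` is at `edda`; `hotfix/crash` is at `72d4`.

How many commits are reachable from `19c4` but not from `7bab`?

Reachable from 19c4: {05f2, 19c4, 7bab, dfaf, ecb2}.
Reachable from 7bab: {7bab}.
In 19c4's history but not 7bab's: {05f2, 19c4, dfaf, ecb2} — 4 commits.

4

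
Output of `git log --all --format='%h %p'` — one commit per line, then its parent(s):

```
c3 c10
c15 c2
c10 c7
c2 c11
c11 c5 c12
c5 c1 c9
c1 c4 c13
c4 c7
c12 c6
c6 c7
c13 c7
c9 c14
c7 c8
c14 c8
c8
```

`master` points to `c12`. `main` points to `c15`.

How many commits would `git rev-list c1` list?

Walking parent pointers from c1: reachable set = {c1, c13, c4, c7, c8}.
That is 5 commits.

5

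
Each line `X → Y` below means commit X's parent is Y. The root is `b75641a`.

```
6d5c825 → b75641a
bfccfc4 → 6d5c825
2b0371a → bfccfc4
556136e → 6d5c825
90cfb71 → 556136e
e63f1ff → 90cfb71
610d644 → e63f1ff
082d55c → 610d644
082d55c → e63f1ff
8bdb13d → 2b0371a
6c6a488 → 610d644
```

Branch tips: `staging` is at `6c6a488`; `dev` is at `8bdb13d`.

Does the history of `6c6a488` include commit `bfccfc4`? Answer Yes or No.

Ancestors of 6c6a488: {556136e, 610d644, 6c6a488, 6d5c825, 90cfb71, b75641a, e63f1ff}.
bfccfc4 is not in that set, so it is not an ancestor of 6c6a488.

No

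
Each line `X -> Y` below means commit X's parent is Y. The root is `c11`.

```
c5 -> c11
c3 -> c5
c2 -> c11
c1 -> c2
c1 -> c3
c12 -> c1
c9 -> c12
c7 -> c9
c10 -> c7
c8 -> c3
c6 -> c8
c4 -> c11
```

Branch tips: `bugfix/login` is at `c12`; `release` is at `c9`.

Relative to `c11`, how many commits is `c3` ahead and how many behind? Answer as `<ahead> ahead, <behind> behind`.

Reachable from c3: {c11, c3, c5}.
Reachable from c11: {c11}.
Only in c3's history (ahead): {c3, c5} — 2.
Only in c11's history (behind): {} — 0.

2 ahead, 0 behind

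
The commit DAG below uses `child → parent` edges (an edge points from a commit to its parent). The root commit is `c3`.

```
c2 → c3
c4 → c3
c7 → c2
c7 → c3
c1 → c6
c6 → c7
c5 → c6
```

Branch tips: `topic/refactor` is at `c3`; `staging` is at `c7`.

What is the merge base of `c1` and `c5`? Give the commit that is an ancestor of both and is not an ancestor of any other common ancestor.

Ancestors of c1: {c1, c2, c3, c6, c7}.
Ancestors of c5: {c2, c3, c5, c6, c7}.
Common ancestors: {c2, c3, c6, c7}.
Among these, c6 is not an ancestor of any other common ancestor — it is the merge base.

c6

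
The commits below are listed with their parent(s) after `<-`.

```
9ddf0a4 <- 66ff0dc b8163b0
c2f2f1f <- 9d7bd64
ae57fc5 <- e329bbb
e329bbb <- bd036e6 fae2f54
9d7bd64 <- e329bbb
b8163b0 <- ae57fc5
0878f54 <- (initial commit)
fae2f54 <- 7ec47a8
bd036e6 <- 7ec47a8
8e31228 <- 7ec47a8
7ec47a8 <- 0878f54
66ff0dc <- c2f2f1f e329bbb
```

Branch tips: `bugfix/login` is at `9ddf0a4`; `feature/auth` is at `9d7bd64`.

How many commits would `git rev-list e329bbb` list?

Walking parent pointers from e329bbb: reachable set = {0878f54, 7ec47a8, bd036e6, e329bbb, fae2f54}.
That is 5 commits.

5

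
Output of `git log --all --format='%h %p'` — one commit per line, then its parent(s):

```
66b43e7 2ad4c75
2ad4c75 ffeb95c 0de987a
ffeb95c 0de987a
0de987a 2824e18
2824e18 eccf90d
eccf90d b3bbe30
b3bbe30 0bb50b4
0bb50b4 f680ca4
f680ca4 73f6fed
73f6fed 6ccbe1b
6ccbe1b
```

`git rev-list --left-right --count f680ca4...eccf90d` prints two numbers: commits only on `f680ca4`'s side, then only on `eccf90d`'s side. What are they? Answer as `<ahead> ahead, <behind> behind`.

Reachable from f680ca4: {6ccbe1b, 73f6fed, f680ca4}.
Reachable from eccf90d: {0bb50b4, 6ccbe1b, 73f6fed, b3bbe30, eccf90d, f680ca4}.
Only in f680ca4's history (ahead): {} — 0.
Only in eccf90d's history (behind): {0bb50b4, b3bbe30, eccf90d} — 3.

0 ahead, 3 behind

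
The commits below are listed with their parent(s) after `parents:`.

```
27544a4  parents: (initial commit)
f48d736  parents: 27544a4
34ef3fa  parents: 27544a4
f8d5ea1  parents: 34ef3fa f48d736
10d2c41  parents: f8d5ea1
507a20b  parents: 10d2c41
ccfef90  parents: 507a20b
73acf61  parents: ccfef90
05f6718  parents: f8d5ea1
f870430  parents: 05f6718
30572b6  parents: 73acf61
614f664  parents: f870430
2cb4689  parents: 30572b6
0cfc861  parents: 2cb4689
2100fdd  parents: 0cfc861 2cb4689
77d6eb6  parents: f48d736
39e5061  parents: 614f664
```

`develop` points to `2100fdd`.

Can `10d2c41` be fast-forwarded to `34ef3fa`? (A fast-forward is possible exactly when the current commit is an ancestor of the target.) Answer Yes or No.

No

A fast-forward from 10d2c41 to 34ef3fa is possible iff 10d2c41 is an ancestor of 34ef3fa.
Ancestors of 34ef3fa: {27544a4, 34ef3fa}.
10d2c41 is not among them, so fast-forward is not possible.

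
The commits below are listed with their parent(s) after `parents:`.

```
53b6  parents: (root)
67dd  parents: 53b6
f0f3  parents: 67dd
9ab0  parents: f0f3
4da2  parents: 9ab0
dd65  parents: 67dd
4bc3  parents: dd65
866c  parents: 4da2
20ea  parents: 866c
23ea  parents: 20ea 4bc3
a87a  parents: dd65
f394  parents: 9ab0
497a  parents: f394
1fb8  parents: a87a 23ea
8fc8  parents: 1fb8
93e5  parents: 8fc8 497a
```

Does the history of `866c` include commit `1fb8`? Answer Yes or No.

No

Ancestors of 866c: {4da2, 53b6, 67dd, 866c, 9ab0, f0f3}.
1fb8 is not in that set, so it is not an ancestor of 866c.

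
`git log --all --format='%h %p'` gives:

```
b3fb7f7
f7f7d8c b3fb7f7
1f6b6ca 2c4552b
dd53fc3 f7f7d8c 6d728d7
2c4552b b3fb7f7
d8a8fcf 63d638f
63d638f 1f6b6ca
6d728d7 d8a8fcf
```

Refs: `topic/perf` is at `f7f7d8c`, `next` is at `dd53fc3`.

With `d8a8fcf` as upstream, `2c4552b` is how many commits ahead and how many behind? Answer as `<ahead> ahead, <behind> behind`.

Reachable from 2c4552b: {2c4552b, b3fb7f7}.
Reachable from d8a8fcf: {1f6b6ca, 2c4552b, 63d638f, b3fb7f7, d8a8fcf}.
Only in 2c4552b's history (ahead): {} — 0.
Only in d8a8fcf's history (behind): {1f6b6ca, 63d638f, d8a8fcf} — 3.

0 ahead, 3 behind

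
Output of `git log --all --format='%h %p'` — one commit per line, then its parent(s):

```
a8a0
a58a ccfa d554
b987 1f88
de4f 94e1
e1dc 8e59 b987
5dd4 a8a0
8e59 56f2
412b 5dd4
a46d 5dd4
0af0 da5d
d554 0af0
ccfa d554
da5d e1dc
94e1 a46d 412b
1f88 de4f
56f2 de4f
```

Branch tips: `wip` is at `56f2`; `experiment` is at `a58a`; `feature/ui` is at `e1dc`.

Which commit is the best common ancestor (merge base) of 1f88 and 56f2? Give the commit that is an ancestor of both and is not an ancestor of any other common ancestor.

de4f

Ancestors of 1f88: {1f88, 412b, 5dd4, 94e1, a46d, a8a0, de4f}.
Ancestors of 56f2: {412b, 56f2, 5dd4, 94e1, a46d, a8a0, de4f}.
Common ancestors: {412b, 5dd4, 94e1, a46d, a8a0, de4f}.
Among these, de4f is not an ancestor of any other common ancestor — it is the merge base.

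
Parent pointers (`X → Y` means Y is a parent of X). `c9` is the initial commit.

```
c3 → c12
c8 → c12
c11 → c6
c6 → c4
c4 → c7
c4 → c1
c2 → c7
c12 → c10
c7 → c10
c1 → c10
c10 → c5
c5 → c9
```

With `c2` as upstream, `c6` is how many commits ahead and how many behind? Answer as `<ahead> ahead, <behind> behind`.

3 ahead, 1 behind

Reachable from c6: {c1, c10, c4, c5, c6, c7, c9}.
Reachable from c2: {c10, c2, c5, c7, c9}.
Only in c6's history (ahead): {c1, c4, c6} — 3.
Only in c2's history (behind): {c2} — 1.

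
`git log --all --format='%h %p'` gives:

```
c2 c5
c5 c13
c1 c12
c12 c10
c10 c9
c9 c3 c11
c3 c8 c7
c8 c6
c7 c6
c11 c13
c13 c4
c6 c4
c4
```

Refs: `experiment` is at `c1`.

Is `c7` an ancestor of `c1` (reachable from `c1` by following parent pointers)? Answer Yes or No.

Ancestors of c1 (commits reachable by following parents): {c1, c10, c11, c12, c13, c3, c4, c6, c7, c8, c9}.
c7 is in that set, so it is an ancestor of c1.

Yes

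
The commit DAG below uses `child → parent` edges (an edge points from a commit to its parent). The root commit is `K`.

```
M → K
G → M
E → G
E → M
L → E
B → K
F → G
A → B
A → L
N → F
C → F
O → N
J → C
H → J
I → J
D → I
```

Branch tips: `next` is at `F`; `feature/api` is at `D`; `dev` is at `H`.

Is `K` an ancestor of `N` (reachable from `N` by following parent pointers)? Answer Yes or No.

Yes

Ancestors of N (commits reachable by following parents): {F, G, K, M, N}.
K is in that set, so it is an ancestor of N.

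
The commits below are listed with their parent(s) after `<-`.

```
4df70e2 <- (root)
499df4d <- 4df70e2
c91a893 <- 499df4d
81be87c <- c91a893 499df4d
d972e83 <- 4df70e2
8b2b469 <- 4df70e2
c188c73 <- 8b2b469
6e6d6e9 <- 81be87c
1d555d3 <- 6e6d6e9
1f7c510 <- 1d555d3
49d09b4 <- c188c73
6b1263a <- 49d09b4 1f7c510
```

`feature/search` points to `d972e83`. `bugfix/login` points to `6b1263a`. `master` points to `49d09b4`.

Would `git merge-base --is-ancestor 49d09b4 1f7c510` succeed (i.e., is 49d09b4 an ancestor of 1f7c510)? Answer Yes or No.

No

Ancestors of 1f7c510: {1d555d3, 1f7c510, 499df4d, 4df70e2, 6e6d6e9, 81be87c, c91a893}.
49d09b4 is not in that set, so it is not an ancestor of 1f7c510.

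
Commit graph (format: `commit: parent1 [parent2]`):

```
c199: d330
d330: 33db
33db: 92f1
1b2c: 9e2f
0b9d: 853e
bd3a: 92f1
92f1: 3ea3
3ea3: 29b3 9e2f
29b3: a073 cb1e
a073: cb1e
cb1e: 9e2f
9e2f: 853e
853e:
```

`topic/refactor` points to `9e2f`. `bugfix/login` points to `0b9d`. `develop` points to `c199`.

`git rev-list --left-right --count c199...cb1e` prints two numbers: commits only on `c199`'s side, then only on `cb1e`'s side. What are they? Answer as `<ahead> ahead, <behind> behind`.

7 ahead, 0 behind

Reachable from c199: {29b3, 33db, 3ea3, 853e, 92f1, 9e2f, a073, c199, cb1e, d330}.
Reachable from cb1e: {853e, 9e2f, cb1e}.
Only in c199's history (ahead): {29b3, 33db, 3ea3, 92f1, a073, c199, d330} — 7.
Only in cb1e's history (behind): {} — 0.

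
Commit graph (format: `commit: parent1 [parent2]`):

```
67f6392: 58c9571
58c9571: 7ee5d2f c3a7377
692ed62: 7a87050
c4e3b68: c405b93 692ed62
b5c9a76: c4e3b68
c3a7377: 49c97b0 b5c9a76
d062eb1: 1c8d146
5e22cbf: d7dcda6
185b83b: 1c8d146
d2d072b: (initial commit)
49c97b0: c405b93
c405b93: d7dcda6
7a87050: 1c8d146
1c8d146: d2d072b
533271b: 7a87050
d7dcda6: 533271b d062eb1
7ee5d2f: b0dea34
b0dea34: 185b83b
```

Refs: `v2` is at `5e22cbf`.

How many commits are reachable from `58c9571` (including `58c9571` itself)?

16

Walking parent pointers from 58c9571: reachable set = {185b83b, 1c8d146, 49c97b0, 533271b, 58c9571, 692ed62, 7a87050, 7ee5d2f, b0dea34, b5c9a76, c3a7377, c405b93, c4e3b68, d062eb1, d2d072b, d7dcda6}.
That is 16 commits.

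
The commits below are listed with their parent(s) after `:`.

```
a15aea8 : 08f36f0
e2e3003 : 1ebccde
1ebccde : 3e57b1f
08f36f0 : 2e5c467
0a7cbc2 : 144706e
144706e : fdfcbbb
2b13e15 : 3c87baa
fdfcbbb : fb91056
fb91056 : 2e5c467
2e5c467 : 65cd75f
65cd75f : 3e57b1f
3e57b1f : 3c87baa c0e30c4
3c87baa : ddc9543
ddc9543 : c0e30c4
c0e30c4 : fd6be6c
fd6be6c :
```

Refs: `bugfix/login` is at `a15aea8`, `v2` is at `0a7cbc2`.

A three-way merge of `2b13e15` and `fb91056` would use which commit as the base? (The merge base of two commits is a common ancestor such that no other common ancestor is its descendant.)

Ancestors of 2b13e15: {2b13e15, 3c87baa, c0e30c4, ddc9543, fd6be6c}.
Ancestors of fb91056: {2e5c467, 3c87baa, 3e57b1f, 65cd75f, c0e30c4, ddc9543, fb91056, fd6be6c}.
Common ancestors: {3c87baa, c0e30c4, ddc9543, fd6be6c}.
Among these, 3c87baa is not an ancestor of any other common ancestor — it is the merge base.

3c87baa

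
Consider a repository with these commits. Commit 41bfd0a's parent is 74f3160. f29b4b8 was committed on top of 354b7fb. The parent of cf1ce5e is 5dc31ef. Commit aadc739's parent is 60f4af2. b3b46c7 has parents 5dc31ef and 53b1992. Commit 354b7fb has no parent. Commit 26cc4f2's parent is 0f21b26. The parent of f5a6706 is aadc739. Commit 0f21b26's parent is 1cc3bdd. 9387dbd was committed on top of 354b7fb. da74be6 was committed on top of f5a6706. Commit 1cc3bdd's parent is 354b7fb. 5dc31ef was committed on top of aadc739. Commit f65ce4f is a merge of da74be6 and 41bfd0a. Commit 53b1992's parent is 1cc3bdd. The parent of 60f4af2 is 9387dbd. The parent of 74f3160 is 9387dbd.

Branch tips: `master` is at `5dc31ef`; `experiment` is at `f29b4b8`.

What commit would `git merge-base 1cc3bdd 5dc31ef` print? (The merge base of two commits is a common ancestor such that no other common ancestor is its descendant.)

354b7fb

Ancestors of 1cc3bdd: {1cc3bdd, 354b7fb}.
Ancestors of 5dc31ef: {354b7fb, 5dc31ef, 60f4af2, 9387dbd, aadc739}.
Common ancestors: {354b7fb}.
The only common ancestor is 354b7fb, so it is the merge base.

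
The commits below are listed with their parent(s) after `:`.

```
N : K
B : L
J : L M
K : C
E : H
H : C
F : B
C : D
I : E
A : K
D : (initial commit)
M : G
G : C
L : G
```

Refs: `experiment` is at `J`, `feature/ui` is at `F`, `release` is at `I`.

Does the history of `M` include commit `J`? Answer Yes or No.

Ancestors of M: {C, D, G, M}.
J is not in that set, so it is not an ancestor of M.

No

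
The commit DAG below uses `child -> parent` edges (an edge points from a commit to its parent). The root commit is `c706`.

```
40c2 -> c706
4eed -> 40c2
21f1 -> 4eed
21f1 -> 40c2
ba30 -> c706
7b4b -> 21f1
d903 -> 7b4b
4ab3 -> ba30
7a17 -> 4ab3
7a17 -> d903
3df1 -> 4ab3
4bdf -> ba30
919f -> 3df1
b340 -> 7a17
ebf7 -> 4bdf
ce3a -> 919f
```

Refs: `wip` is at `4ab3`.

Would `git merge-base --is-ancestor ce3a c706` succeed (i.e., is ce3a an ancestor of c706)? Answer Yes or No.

Ancestors of c706: {c706}.
ce3a is not in that set, so it is not an ancestor of c706.

No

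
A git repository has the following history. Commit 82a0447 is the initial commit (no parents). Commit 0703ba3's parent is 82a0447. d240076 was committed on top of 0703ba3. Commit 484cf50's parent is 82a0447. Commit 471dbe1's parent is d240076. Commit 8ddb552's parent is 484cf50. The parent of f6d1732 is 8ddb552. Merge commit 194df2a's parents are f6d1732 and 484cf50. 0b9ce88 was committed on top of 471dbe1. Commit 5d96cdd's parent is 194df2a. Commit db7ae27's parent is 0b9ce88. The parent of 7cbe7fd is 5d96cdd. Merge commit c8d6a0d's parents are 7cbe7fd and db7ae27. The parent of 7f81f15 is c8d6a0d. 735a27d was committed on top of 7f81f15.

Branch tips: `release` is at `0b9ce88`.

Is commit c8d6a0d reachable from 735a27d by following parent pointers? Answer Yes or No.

Ancestors of 735a27d (commits reachable by following parents): {0703ba3, 0b9ce88, 194df2a, 471dbe1, 484cf50, 5d96cdd, 735a27d, 7cbe7fd, 7f81f15, 82a0447, 8ddb552, c8d6a0d, d240076, db7ae27, f6d1732}.
c8d6a0d is in that set, so it is an ancestor of 735a27d.

Yes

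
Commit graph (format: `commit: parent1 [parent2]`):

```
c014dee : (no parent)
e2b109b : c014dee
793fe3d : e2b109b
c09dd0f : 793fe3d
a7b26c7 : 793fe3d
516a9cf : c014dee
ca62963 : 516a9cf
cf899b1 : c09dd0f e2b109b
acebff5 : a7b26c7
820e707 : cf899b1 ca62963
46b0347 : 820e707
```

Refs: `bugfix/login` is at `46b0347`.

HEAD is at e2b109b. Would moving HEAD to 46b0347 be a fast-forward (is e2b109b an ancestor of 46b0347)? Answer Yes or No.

Yes

A fast-forward from e2b109b to 46b0347 is possible iff e2b109b is an ancestor of 46b0347.
Ancestors of 46b0347: {46b0347, 516a9cf, 793fe3d, 820e707, c014dee, c09dd0f, ca62963, cf899b1, e2b109b}.
e2b109b is among them, so fast-forward is possible.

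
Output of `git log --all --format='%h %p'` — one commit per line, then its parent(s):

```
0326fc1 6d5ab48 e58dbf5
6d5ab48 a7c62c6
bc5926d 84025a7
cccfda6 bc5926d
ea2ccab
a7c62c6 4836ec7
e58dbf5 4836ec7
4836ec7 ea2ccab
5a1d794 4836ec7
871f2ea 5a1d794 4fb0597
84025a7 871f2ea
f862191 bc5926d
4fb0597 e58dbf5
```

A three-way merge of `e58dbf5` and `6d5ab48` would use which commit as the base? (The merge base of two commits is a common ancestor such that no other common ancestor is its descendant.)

Ancestors of e58dbf5: {4836ec7, e58dbf5, ea2ccab}.
Ancestors of 6d5ab48: {4836ec7, 6d5ab48, a7c62c6, ea2ccab}.
Common ancestors: {4836ec7, ea2ccab}.
Among these, 4836ec7 is not an ancestor of any other common ancestor — it is the merge base.

4836ec7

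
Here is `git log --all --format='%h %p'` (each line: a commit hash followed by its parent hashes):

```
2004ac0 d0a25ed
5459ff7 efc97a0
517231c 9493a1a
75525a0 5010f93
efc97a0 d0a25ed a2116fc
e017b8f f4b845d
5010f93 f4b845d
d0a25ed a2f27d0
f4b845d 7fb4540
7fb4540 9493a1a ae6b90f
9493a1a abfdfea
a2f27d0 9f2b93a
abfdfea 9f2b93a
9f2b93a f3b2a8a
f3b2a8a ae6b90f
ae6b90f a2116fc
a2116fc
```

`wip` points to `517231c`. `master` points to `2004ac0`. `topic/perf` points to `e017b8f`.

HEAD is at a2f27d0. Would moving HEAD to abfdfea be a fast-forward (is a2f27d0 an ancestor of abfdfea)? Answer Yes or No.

No

A fast-forward from a2f27d0 to abfdfea is possible iff a2f27d0 is an ancestor of abfdfea.
Ancestors of abfdfea: {9f2b93a, a2116fc, abfdfea, ae6b90f, f3b2a8a}.
a2f27d0 is not among them, so fast-forward is not possible.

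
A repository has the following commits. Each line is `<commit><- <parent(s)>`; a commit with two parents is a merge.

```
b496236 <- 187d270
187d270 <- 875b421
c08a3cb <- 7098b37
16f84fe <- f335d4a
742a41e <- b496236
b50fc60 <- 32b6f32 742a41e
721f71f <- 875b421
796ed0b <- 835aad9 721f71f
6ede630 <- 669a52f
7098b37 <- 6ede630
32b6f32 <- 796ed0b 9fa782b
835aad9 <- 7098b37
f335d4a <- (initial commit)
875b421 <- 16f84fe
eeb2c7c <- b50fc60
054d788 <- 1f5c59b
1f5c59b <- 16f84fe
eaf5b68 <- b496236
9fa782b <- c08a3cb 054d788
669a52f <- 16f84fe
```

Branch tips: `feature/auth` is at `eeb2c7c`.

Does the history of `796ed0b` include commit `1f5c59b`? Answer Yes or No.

Ancestors of 796ed0b: {16f84fe, 669a52f, 6ede630, 7098b37, 721f71f, 796ed0b, 835aad9, 875b421, f335d4a}.
1f5c59b is not in that set, so it is not an ancestor of 796ed0b.

No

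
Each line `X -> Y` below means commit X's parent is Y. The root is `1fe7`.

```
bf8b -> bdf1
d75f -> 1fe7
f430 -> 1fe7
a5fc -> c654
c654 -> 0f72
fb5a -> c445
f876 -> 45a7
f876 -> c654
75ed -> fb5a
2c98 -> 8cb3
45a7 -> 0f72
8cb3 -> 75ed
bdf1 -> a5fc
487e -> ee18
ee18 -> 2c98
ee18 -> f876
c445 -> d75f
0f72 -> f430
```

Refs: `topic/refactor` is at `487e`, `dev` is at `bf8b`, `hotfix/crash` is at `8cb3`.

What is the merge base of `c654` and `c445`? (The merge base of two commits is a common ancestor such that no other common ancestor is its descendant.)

1fe7

Ancestors of c654: {0f72, 1fe7, c654, f430}.
Ancestors of c445: {1fe7, c445, d75f}.
Common ancestors: {1fe7}.
The only common ancestor is 1fe7, so it is the merge base.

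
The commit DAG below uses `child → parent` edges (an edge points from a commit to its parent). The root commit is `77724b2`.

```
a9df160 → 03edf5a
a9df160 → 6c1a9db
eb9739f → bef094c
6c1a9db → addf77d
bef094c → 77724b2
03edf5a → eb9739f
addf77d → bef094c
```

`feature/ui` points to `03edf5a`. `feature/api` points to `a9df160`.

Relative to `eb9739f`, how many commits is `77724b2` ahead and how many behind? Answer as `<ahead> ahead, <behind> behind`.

0 ahead, 2 behind

Reachable from 77724b2: {77724b2}.
Reachable from eb9739f: {77724b2, bef094c, eb9739f}.
Only in 77724b2's history (ahead): {} — 0.
Only in eb9739f's history (behind): {bef094c, eb9739f} — 2.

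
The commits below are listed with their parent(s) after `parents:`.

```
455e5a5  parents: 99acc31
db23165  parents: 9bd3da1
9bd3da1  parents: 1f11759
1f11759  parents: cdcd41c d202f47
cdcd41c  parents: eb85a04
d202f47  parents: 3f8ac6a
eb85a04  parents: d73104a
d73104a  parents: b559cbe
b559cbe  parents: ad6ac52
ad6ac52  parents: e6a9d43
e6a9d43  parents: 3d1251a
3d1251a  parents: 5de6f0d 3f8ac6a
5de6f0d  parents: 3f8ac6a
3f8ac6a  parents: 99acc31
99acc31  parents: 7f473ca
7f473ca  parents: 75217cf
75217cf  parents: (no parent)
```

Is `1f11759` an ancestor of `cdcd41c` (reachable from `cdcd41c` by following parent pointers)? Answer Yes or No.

No

Ancestors of cdcd41c: {3d1251a, 3f8ac6a, 5de6f0d, 75217cf, 7f473ca, 99acc31, ad6ac52, b559cbe, cdcd41c, d73104a, e6a9d43, eb85a04}.
1f11759 is not in that set, so it is not an ancestor of cdcd41c.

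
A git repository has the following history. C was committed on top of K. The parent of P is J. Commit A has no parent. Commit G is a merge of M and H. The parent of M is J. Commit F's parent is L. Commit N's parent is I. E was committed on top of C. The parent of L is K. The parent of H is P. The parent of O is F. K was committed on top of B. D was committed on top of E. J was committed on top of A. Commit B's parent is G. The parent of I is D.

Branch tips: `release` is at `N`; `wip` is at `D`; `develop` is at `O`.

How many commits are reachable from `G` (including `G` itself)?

6

Walking parent pointers from G: reachable set = {A, G, H, J, M, P}.
That is 6 commits.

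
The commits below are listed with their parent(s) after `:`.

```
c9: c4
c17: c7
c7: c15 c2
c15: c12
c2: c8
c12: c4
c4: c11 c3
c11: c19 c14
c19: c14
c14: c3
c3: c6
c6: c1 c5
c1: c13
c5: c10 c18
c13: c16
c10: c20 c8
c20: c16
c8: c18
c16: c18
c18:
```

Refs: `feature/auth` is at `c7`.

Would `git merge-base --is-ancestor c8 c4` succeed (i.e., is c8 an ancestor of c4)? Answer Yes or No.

Ancestors of c4 (commits reachable by following parents): {c1, c10, c11, c13, c14, c16, c18, c19, c20, c3, c4, c5, c6, c8}.
c8 is in that set, so it is an ancestor of c4.

Yes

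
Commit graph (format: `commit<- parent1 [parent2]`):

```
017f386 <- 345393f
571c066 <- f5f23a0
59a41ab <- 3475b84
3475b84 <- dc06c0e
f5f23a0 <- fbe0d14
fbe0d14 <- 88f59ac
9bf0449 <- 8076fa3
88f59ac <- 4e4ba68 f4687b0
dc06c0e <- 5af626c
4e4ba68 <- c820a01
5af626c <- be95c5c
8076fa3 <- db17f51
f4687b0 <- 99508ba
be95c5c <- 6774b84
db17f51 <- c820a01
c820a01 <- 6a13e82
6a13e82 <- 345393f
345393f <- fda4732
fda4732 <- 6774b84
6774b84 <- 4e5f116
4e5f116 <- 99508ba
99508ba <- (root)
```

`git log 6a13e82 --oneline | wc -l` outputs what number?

Walking parent pointers from 6a13e82: reachable set = {345393f, 4e5f116, 6774b84, 6a13e82, 99508ba, fda4732}.
That is 6 commits.

6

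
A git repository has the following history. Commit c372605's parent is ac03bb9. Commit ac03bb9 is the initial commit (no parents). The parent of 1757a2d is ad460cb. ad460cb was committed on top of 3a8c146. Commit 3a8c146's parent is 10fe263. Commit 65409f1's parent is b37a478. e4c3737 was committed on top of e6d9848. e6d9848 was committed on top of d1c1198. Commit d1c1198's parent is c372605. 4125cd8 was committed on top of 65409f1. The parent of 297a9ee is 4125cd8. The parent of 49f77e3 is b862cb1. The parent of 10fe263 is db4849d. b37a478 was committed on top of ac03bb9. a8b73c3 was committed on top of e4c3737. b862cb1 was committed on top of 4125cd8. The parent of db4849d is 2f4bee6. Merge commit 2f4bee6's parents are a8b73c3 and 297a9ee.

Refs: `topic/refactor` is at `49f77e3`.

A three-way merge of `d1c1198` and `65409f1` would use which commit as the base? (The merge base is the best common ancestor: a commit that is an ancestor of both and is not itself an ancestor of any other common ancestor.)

ac03bb9

Ancestors of d1c1198: {ac03bb9, c372605, d1c1198}.
Ancestors of 65409f1: {65409f1, ac03bb9, b37a478}.
Common ancestors: {ac03bb9}.
The only common ancestor is ac03bb9, so it is the merge base.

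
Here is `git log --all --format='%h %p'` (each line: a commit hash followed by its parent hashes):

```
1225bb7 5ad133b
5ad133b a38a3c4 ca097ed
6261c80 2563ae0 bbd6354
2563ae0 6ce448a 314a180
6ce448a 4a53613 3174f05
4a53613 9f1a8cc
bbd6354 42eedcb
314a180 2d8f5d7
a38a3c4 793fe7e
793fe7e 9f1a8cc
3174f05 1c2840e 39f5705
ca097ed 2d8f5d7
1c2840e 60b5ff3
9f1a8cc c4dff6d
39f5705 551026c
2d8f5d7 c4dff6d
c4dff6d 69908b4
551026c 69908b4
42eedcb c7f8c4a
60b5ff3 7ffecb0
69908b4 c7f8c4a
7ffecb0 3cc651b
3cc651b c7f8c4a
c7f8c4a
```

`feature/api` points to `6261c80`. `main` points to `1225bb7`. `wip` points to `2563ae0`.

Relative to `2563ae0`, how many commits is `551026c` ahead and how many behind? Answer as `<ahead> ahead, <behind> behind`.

0 ahead, 13 behind

Reachable from 551026c: {551026c, 69908b4, c7f8c4a}.
Reachable from 2563ae0: {1c2840e, 2563ae0, 2d8f5d7, 314a180, 3174f05, 39f5705, 3cc651b, 4a53613, 551026c, 60b5ff3, 69908b4, 6ce448a, 7ffecb0, 9f1a8cc, c4dff6d, c7f8c4a}.
Only in 551026c's history (ahead): {} — 0.
Only in 2563ae0's history (behind): {1c2840e, 2563ae0, 2d8f5d7, 314a180, 3174f05, 39f5705, 3cc651b, 4a53613, 60b5ff3, 6ce448a, 7ffecb0, 9f1a8cc, c4dff6d} — 13.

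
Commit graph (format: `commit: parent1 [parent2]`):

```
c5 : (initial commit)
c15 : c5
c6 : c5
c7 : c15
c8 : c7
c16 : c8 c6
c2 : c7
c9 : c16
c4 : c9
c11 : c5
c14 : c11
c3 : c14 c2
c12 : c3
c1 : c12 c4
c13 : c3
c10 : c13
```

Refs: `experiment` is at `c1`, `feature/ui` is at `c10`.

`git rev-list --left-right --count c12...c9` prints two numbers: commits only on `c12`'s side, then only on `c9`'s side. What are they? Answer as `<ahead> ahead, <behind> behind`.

5 ahead, 4 behind

Reachable from c12: {c11, c12, c14, c15, c2, c3, c5, c7}.
Reachable from c9: {c15, c16, c5, c6, c7, c8, c9}.
Only in c12's history (ahead): {c11, c12, c14, c2, c3} — 5.
Only in c9's history (behind): {c16, c6, c8, c9} — 4.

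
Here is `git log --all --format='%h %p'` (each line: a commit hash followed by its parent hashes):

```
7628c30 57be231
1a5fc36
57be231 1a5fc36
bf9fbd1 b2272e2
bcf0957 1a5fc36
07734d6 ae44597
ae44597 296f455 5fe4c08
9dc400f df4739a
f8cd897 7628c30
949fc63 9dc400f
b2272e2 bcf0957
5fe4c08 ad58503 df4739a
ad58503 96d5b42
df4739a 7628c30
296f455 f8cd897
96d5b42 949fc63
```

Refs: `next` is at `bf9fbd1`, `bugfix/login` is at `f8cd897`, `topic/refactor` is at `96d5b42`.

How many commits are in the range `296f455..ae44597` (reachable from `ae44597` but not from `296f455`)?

7

Reachable from ae44597: {1a5fc36, 296f455, 57be231, 5fe4c08, 7628c30, 949fc63, 96d5b42, 9dc400f, ad58503, ae44597, df4739a, f8cd897}.
Reachable from 296f455: {1a5fc36, 296f455, 57be231, 7628c30, f8cd897}.
In ae44597's history but not 296f455's: {5fe4c08, 949fc63, 96d5b42, 9dc400f, ad58503, ae44597, df4739a} — 7 commits.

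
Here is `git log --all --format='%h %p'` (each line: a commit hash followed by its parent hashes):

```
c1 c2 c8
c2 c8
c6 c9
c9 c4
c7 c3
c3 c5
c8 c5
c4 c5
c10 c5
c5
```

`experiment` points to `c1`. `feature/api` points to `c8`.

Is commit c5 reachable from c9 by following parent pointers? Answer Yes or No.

Ancestors of c9 (commits reachable by following parents): {c4, c5, c9}.
c5 is in that set, so it is an ancestor of c9.

Yes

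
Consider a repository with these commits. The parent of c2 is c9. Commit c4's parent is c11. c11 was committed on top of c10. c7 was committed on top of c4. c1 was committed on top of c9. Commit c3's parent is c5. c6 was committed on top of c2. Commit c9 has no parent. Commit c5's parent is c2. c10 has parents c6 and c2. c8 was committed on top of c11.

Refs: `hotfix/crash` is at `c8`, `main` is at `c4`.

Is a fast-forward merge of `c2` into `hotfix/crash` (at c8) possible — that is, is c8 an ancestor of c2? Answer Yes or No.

No

A fast-forward from c8 to c2 is possible iff c8 is an ancestor of c2.
Ancestors of c2: {c2, c9}.
c8 is not among them, so fast-forward is not possible.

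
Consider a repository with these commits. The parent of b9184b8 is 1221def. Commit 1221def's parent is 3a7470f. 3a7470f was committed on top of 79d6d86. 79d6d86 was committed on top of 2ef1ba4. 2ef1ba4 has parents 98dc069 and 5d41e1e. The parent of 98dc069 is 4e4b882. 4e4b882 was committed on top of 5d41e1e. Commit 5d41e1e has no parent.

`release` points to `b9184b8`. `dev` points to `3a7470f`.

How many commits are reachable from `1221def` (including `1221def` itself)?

Walking parent pointers from 1221def: reachable set = {1221def, 2ef1ba4, 3a7470f, 4e4b882, 5d41e1e, 79d6d86, 98dc069}.
That is 7 commits.

7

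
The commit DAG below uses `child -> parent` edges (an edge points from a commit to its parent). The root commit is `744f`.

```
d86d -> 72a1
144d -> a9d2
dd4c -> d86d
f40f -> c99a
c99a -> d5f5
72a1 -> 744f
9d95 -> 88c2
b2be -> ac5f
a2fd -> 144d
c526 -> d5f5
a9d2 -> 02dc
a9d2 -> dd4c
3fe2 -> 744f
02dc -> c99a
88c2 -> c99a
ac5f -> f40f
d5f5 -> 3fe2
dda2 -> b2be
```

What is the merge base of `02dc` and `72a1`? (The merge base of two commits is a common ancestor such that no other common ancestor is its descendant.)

Ancestors of 02dc: {02dc, 3fe2, 744f, c99a, d5f5}.
Ancestors of 72a1: {72a1, 744f}.
Common ancestors: {744f}.
The only common ancestor is 744f, so it is the merge base.

744f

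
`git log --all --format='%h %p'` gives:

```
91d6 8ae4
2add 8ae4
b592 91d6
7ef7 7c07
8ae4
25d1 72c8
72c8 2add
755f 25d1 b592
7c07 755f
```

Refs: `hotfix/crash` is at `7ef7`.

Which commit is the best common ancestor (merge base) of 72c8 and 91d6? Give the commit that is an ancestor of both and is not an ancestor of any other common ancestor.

8ae4

Ancestors of 72c8: {2add, 72c8, 8ae4}.
Ancestors of 91d6: {8ae4, 91d6}.
Common ancestors: {8ae4}.
The only common ancestor is 8ae4, so it is the merge base.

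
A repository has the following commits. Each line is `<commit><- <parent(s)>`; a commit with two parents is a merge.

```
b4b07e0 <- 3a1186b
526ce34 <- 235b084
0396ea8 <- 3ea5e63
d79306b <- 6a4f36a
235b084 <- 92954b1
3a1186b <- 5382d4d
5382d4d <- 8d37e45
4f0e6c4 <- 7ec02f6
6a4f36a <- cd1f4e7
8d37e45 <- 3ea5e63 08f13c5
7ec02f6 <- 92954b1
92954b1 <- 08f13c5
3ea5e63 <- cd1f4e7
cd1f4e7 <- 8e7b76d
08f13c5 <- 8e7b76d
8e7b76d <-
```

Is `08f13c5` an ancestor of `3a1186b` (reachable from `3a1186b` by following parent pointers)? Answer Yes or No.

Yes

Ancestors of 3a1186b (commits reachable by following parents): {08f13c5, 3a1186b, 3ea5e63, 5382d4d, 8d37e45, 8e7b76d, cd1f4e7}.
08f13c5 is in that set, so it is an ancestor of 3a1186b.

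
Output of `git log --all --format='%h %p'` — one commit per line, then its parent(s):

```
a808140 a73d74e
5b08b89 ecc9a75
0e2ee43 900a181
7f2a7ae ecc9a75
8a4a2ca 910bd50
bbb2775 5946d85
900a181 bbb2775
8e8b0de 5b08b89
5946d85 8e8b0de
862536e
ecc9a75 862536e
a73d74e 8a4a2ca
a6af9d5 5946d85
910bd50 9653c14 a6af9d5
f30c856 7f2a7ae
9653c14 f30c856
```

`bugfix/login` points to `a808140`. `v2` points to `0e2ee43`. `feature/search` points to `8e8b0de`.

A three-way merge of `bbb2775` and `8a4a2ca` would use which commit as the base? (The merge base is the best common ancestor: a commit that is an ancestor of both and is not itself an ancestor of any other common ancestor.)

5946d85

Ancestors of bbb2775: {5946d85, 5b08b89, 862536e, 8e8b0de, bbb2775, ecc9a75}.
Ancestors of 8a4a2ca: {5946d85, 5b08b89, 7f2a7ae, 862536e, 8a4a2ca, 8e8b0de, 910bd50, 9653c14, a6af9d5, ecc9a75, f30c856}.
Common ancestors: {5946d85, 5b08b89, 862536e, 8e8b0de, ecc9a75}.
Among these, 5946d85 is not an ancestor of any other common ancestor — it is the merge base.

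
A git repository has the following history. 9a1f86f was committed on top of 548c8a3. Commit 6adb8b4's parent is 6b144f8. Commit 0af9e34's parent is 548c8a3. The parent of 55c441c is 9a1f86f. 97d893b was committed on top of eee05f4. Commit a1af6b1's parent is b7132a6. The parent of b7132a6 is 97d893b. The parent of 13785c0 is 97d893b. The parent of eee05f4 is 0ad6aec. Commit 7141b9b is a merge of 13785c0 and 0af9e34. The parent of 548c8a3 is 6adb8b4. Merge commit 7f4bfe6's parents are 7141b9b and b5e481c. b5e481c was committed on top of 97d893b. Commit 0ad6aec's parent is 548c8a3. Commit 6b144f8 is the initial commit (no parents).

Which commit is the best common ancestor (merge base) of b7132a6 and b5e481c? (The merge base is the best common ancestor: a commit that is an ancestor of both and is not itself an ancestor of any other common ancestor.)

97d893b

Ancestors of b7132a6: {0ad6aec, 548c8a3, 6adb8b4, 6b144f8, 97d893b, b7132a6, eee05f4}.
Ancestors of b5e481c: {0ad6aec, 548c8a3, 6adb8b4, 6b144f8, 97d893b, b5e481c, eee05f4}.
Common ancestors: {0ad6aec, 548c8a3, 6adb8b4, 6b144f8, 97d893b, eee05f4}.
Among these, 97d893b is not an ancestor of any other common ancestor — it is the merge base.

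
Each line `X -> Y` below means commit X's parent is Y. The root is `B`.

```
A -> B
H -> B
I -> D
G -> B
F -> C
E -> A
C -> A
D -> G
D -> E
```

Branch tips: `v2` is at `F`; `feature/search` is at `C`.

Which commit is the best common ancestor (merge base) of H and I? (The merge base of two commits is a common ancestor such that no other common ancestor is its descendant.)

B

Ancestors of H: {B, H}.
Ancestors of I: {A, B, D, E, G, I}.
Common ancestors: {B}.
The only common ancestor is B, so it is the merge base.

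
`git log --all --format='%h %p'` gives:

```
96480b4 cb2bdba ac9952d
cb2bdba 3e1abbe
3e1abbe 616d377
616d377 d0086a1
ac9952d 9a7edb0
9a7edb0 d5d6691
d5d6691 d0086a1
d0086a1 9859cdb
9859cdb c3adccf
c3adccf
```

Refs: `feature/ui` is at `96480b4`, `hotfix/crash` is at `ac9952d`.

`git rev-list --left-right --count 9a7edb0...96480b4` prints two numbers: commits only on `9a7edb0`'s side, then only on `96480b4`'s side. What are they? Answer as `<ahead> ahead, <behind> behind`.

Reachable from 9a7edb0: {9859cdb, 9a7edb0, c3adccf, d0086a1, d5d6691}.
Reachable from 96480b4: {3e1abbe, 616d377, 96480b4, 9859cdb, 9a7edb0, ac9952d, c3adccf, cb2bdba, d0086a1, d5d6691}.
Only in 9a7edb0's history (ahead): {} — 0.
Only in 96480b4's history (behind): {3e1abbe, 616d377, 96480b4, ac9952d, cb2bdba} — 5.

0 ahead, 5 behind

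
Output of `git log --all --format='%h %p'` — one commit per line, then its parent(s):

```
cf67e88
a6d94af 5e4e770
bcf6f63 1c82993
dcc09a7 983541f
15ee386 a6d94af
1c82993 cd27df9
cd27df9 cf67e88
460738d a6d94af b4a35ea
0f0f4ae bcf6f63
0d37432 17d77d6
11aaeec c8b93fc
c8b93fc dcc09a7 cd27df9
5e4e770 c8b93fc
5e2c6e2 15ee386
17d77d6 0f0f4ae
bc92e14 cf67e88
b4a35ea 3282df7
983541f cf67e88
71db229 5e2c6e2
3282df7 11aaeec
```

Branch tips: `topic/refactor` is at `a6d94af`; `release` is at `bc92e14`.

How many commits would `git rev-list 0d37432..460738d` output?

Reachable from 460738d: {11aaeec, 3282df7, 460738d, 5e4e770, 983541f, a6d94af, b4a35ea, c8b93fc, cd27df9, cf67e88, dcc09a7}.
Reachable from 0d37432: {0d37432, 0f0f4ae, 17d77d6, 1c82993, bcf6f63, cd27df9, cf67e88}.
In 460738d's history but not 0d37432's: {11aaeec, 3282df7, 460738d, 5e4e770, 983541f, a6d94af, b4a35ea, c8b93fc, dcc09a7} — 9 commits.

9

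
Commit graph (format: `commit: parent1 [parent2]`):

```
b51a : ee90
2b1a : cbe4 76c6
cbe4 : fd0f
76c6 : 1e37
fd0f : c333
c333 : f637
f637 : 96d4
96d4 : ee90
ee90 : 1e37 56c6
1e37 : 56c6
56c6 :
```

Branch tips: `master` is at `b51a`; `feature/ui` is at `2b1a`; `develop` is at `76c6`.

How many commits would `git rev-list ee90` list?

Walking parent pointers from ee90: reachable set = {1e37, 56c6, ee90}.
That is 3 commits.

3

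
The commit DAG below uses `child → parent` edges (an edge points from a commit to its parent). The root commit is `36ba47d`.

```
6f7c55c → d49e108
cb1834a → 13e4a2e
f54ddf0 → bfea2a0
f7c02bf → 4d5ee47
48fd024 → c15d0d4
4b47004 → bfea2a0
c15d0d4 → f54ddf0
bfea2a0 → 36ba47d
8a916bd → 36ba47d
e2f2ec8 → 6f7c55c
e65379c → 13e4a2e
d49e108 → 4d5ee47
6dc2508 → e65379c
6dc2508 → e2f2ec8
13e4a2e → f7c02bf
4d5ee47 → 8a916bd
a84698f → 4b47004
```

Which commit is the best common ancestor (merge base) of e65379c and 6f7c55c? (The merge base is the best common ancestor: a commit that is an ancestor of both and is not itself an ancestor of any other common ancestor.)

Ancestors of e65379c: {13e4a2e, 36ba47d, 4d5ee47, 8a916bd, e65379c, f7c02bf}.
Ancestors of 6f7c55c: {36ba47d, 4d5ee47, 6f7c55c, 8a916bd, d49e108}.
Common ancestors: {36ba47d, 4d5ee47, 8a916bd}.
Among these, 4d5ee47 is not an ancestor of any other common ancestor — it is the merge base.

4d5ee47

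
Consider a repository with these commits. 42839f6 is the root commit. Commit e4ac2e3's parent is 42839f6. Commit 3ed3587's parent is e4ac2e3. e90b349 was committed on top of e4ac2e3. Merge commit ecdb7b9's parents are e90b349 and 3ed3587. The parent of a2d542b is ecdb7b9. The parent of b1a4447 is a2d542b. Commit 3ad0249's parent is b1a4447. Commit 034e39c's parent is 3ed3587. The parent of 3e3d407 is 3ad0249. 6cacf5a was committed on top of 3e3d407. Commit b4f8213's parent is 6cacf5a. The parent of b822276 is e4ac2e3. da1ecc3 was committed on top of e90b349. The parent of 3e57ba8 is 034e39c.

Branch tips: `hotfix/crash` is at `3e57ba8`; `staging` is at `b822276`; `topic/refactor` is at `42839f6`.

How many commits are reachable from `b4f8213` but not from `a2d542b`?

5

Reachable from b4f8213: {3ad0249, 3e3d407, 3ed3587, 42839f6, 6cacf5a, a2d542b, b1a4447, b4f8213, e4ac2e3, e90b349, ecdb7b9}.
Reachable from a2d542b: {3ed3587, 42839f6, a2d542b, e4ac2e3, e90b349, ecdb7b9}.
In b4f8213's history but not a2d542b's: {3ad0249, 3e3d407, 6cacf5a, b1a4447, b4f8213} — 5 commits.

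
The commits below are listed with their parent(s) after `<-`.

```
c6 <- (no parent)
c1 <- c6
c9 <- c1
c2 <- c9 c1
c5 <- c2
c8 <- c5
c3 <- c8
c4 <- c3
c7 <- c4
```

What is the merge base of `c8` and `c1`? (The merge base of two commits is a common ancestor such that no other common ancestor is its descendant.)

c1

Ancestors of c8: {c1, c2, c5, c6, c8, c9}.
Ancestors of c1: {c1, c6}.
Common ancestors: {c1, c6}.
Among these, c1 is not an ancestor of any other common ancestor — it is the merge base.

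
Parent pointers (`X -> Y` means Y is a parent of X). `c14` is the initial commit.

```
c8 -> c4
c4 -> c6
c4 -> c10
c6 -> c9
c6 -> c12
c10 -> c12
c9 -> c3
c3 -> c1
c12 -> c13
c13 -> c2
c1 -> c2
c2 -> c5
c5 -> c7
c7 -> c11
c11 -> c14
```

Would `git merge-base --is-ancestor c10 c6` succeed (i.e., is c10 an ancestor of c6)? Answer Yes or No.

Ancestors of c6: {c1, c11, c12, c13, c14, c2, c3, c5, c6, c7, c9}.
c10 is not in that set, so it is not an ancestor of c6.

No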